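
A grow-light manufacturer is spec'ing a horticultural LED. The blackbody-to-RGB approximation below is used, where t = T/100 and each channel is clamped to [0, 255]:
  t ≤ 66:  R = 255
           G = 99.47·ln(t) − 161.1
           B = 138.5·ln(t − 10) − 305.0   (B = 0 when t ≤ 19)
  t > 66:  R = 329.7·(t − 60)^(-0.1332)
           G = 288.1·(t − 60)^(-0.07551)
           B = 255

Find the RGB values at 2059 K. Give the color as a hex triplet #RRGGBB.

t = 2059/100 = 20.59; the t ≤ 66 branch applies.
R = 255 by definition for t ≤ 66.
G = 99.47·ln 20.59 − 161.1 = 99.47·3.0248 − 161.1 = 139.777.
B = 138.5·ln(20.59 − 10) − 305.0 = 138.5·ln 10.59 − 305.0 = 138.5·2.3599 − 305.0 = 21.848.
Rounded: (255, 140, 22).
In hex: #FF8C16.

#FF8C16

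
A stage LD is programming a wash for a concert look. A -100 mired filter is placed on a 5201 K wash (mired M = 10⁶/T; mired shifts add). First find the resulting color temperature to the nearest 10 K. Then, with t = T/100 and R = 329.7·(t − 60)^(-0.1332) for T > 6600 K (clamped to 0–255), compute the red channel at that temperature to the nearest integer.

197

M_in = 10⁶/5201 = 192.27; M_out = 192.27 + (-100) = 92.27.
T_out = 10⁶/92.27 = 10837.7 K → 10840 K; t = 108.4.
R = 329.7·(108.4 − 60)^(-0.1332) = 329.7·48.4^(-0.1332) = 329.7·0.59646 = 196.652.
Rounded: 197.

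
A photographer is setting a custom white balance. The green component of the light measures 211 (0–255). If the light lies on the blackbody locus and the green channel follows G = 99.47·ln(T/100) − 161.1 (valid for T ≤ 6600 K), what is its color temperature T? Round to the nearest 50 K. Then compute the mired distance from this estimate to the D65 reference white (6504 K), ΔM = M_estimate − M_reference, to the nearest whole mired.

+84 mireds

ln t = (211 + 161.1) / 99.47 = 3.7408.
t = e^3.7408 = 42.133.
T = 100·t = 4213 K → 4200 K to the nearest 50 K.
M_estimate = 10⁶/4200 = 238.10; M_reference = 10⁶/6504 = 153.75.
ΔM = 238.10 − 153.75 = 84.34 → +84 mireds.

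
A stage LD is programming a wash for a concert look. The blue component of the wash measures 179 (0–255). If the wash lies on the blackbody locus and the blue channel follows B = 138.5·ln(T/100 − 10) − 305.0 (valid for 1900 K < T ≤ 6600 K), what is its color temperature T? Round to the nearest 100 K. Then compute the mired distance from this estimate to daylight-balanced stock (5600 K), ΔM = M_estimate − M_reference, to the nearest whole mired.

ln(t − 10) = (179 + 305.0) / 138.5 = 3.4946.
t − 10 = e^3.4946 = 32.937, so t = 42.937.
T = 100·t = 4294 K → 4300 K to the nearest 100 K.
M_estimate = 10⁶/4300 = 232.56; M_reference = 10⁶/5600 = 178.57.
ΔM = 232.56 − 178.57 = 53.99 → +54 mireds.

+54 mireds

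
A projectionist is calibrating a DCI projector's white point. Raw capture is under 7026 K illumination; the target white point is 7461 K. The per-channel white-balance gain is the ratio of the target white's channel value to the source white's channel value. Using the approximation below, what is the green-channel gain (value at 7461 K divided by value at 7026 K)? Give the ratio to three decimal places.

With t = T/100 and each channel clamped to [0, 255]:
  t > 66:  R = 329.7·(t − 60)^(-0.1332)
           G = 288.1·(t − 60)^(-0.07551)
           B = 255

At 7026 K (t = 70.26):
  G = 288.1·(70.26 − 60)^(-0.07551) = 288.1·10.26^(-0.07551) = 288.1·0.83878 = 241.653.
At 7461 K (t = 74.61):
  G = 288.1·(74.61 − 60)^(-0.07551) = 288.1·14.61^(-0.07551) = 288.1·0.81669 = 235.288.
Gain = 235.288 / 241.653 = 0.9737 → 0.974.

0.974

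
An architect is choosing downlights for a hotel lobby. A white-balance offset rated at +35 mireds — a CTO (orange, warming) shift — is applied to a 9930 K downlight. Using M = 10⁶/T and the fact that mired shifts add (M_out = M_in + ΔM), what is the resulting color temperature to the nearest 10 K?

7370 K

M_in = 10⁶/9930 = 100.70 mireds.
M_out = 100.70 + (+35) = 135.70 mireds.
T_out = 10⁶/135.70 = 7368.9 K → 7370 K.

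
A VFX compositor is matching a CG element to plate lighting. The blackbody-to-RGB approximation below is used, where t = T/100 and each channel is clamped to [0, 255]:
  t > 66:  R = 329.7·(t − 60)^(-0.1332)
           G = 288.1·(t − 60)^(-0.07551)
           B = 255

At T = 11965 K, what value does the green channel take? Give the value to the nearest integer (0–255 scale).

t = 11965/100 = 119.65; the t > 66 branch applies.
G = 288.1·(119.65 − 60)^(-0.07551) = 288.1·59.65^(-0.07551) = 288.1·0.73438 = 211.576.
Rounded: 212.

212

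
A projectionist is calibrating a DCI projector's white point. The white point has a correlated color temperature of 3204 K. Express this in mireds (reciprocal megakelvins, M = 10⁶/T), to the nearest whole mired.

312 mireds

M = 10⁶ / 3204 = 312.110 → 312 mireds.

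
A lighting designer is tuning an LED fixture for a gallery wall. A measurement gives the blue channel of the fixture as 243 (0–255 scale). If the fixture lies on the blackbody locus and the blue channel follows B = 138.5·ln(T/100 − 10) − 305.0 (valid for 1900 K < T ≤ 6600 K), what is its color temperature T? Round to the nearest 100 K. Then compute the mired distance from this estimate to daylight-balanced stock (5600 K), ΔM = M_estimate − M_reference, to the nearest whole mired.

ln(t − 10) = (243 + 305.0) / 138.5 = 3.9567.
t − 10 = e^3.9567 = 52.283, so t = 62.283.
T = 100·t = 6228 K → 6200 K to the nearest 100 K.
M_estimate = 10⁶/6200 = 161.29; M_reference = 10⁶/5600 = 178.57.
ΔM = 161.29 − 178.57 = -17.28 → -17 mireds.

-17 mireds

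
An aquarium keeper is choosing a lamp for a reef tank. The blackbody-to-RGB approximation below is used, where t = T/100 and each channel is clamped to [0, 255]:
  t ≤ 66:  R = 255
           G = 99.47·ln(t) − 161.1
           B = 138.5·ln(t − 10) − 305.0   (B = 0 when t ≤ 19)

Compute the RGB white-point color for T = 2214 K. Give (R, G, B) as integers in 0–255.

t = 2214/100 = 22.14; the t ≤ 66 branch applies.
R = 255 by definition for t ≤ 66.
G = 99.47·ln 22.14 − 161.1 = 99.47·3.0974 − 161.1 = 146.997.
B = 138.5·ln(22.14 − 10) − 305.0 = 138.5·ln 12.14 − 305.0 = 138.5·2.4965 − 305.0 = 40.766.
Rounded: (255, 147, 41).

(255, 147, 41)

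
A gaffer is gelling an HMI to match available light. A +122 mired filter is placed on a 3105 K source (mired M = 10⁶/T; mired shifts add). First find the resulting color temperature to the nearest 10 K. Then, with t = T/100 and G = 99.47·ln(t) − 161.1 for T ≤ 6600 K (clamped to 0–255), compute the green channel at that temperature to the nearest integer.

149

M_in = 10⁶/3105 = 322.06; M_out = 322.06 + (+122) = 444.06.
T_out = 10⁶/444.06 = 2251.9 K → 2250 K; t = 22.5.
G = 99.47·ln 22.5 − 161.1 = 99.47·3.1135 − 161.1 = 148.601.
Rounded: 149.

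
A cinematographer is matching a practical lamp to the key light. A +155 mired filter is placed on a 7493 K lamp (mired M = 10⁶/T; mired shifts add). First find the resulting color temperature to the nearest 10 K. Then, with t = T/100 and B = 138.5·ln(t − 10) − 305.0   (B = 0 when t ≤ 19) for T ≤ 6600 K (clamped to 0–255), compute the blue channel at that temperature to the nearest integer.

139

M_in = 10⁶/7493 = 133.46; M_out = 133.46 + (+155) = 288.46.
T_out = 10⁶/288.46 = 3466.7 K → 3470 K; t = 34.7.
B = 138.5·ln(34.7 − 10) − 305.0 = 138.5·ln 24.7 − 305.0 = 138.5·3.2068 − 305.0 = 139.142.
Rounded: 139.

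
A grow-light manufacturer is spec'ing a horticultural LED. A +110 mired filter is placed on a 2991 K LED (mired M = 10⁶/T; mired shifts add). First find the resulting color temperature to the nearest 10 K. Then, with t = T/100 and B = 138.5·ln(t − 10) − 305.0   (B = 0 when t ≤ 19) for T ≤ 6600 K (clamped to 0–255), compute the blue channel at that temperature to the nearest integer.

45

M_in = 10⁶/2991 = 334.34; M_out = 334.34 + (+110) = 444.34.
T_out = 10⁶/444.34 = 2250.5 K → 2250 K; t = 22.5.
B = 138.5·ln(22.5 − 10) − 305.0 = 138.5·ln 12.5 − 305.0 = 138.5·2.5257 − 305.0 = 44.813.
Rounded: 45.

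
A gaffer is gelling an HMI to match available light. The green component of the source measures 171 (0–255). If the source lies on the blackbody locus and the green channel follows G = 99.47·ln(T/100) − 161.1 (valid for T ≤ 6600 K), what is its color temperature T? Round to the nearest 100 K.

ln t = (171 + 161.1) / 99.47 = 3.3387.
t = e^3.3387 = 28.182.
T = 100·t = 2818 K → 2800 K to the nearest 100 K.

2800 K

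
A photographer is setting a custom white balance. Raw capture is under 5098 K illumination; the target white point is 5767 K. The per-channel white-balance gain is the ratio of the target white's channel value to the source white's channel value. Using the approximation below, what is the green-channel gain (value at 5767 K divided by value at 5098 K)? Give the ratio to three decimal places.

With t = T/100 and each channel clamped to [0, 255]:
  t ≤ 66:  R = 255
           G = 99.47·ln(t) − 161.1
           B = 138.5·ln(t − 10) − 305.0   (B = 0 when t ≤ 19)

At 5098 K (t = 50.98):
  G = 99.47·ln 50.98 − 161.1 = 99.47·3.9314 − 161.1 = 229.960.
At 5767 K (t = 57.67):
  G = 99.47·ln 57.67 − 161.1 = 99.47·4.0547 − 161.1 = 242.225.
Gain = 242.225 / 229.960 = 1.0533 → 1.053.

1.053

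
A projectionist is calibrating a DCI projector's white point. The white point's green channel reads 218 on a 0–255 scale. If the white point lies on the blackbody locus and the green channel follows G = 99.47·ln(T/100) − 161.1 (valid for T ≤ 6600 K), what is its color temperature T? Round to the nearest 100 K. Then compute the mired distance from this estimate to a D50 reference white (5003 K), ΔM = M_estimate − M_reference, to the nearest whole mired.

+22 mireds

ln t = (218 + 161.1) / 99.47 = 3.8112.
t = e^3.8112 = 45.205.
T = 100·t = 4520 K → 4500 K to the nearest 100 K.
M_estimate = 10⁶/4500 = 222.22; M_reference = 10⁶/5003 = 199.88.
ΔM = 222.22 − 199.88 = 22.34 → +22 mireds.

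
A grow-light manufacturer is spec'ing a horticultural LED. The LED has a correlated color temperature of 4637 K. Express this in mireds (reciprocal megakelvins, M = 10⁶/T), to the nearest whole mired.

216 mireds

M = 10⁶ / 4637 = 215.657 → 216 mireds.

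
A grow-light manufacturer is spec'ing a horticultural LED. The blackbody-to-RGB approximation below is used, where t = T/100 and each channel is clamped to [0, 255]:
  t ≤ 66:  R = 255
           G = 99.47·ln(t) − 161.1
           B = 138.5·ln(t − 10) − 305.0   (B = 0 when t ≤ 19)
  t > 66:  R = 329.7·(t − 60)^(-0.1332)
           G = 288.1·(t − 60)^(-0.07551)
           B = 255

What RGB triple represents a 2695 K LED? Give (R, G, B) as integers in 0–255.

(255, 167, 87)

t = 2695/100 = 26.95; the t ≤ 66 branch applies.
R = 255 by definition for t ≤ 66.
G = 99.47·ln 26.95 − 161.1 = 99.47·3.2940 − 161.1 = 166.553.
B = 138.5·ln(26.95 − 10) − 305.0 = 138.5·ln 16.95 − 305.0 = 138.5·2.8303 − 305.0 = 86.992.
Rounded: (255, 167, 87).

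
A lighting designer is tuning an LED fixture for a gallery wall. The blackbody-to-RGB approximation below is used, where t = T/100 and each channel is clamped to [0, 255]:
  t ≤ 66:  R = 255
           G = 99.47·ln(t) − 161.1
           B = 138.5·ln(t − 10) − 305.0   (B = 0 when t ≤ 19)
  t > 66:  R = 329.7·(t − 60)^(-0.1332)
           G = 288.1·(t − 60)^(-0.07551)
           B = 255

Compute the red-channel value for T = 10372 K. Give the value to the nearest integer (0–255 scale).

t = 10372/100 = 103.72; the t > 66 branch applies.
R = 329.7·(103.72 − 60)^(-0.1332) = 329.7·43.72^(-0.1332) = 329.7·0.60459 = 199.334.
Rounded: 199.

199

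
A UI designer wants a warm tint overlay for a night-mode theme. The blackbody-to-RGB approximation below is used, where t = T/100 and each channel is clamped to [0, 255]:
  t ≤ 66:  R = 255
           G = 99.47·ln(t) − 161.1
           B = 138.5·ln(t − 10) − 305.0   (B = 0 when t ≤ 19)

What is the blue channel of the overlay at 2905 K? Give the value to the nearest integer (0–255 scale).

t = 2905/100 = 29.05; the t ≤ 66 branch applies.
B = 138.5·ln(29.05 − 10) − 305.0 = 138.5·ln 19.05 − 305.0 = 138.5·2.9471 − 305.0 = 103.169.
Rounded: 103.

103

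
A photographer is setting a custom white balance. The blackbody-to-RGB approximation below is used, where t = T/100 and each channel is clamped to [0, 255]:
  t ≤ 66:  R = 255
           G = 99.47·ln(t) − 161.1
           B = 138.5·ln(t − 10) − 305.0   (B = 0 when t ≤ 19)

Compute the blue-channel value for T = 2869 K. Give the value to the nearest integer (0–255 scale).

101

t = 2869/100 = 28.69; the t ≤ 66 branch applies.
B = 138.5·ln(28.69 − 10) − 305.0 = 138.5·ln 18.69 − 305.0 = 138.5·2.9280 − 305.0 = 100.526.
Rounded: 101.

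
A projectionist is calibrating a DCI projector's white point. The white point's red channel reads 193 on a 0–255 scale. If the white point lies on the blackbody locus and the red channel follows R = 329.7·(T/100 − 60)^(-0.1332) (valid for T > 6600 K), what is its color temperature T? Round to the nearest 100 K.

11600 K

(t − 60)^(-0.1332) = 193/329.7 = 0.58538.
t − 60 = 0.58538^(1/-0.1332) = 0.58538^(-7.508) = 55.713, so t = 115.713.
T = 100·t = 11571 K → 11600 K to the nearest 100 K.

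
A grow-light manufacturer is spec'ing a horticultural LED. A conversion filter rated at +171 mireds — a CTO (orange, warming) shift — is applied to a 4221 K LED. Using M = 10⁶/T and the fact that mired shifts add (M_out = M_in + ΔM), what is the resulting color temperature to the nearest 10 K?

2450 K

M_in = 10⁶/4221 = 236.91 mireds.
M_out = 236.91 + (+171) = 407.91 mireds.
T_out = 10⁶/407.91 = 2451.5 K → 2450 K.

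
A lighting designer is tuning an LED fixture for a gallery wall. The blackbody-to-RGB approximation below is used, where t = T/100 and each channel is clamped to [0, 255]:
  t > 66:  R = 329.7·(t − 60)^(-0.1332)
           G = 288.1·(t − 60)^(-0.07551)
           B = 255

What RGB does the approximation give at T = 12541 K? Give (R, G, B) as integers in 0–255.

(189, 210, 255)

t = 12541/100 = 125.41; the t > 66 branch applies.
R = 329.7·(125.41 − 60)^(-0.1332) = 329.7·65.41^(-0.1332) = 329.7·0.57300 = 188.919.
G = 288.1·(125.41 − 60)^(-0.07551) = 288.1·65.41^(-0.07551) = 288.1·0.72929 = 210.109.
B = 255 by definition for t > 66.
Rounded: (189, 210, 255).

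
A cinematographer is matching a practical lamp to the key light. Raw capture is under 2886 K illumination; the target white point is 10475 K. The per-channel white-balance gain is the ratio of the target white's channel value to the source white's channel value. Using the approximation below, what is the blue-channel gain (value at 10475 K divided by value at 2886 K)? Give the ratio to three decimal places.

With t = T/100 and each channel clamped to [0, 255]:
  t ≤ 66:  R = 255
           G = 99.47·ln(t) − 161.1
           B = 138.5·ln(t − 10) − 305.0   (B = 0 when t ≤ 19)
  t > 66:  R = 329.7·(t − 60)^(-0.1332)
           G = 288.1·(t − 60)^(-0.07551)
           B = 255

2.505

At 2886 K (t = 28.86):
  B = 138.5·ln(28.86 − 10) − 305.0 = 138.5·ln 18.86 − 305.0 = 138.5·2.9370 − 305.0 = 101.780.
At 10475 K (t = 104.75):
  B = 255 by definition for t > 66.
Gain = 255.000 / 101.780 = 2.5054 → 2.505.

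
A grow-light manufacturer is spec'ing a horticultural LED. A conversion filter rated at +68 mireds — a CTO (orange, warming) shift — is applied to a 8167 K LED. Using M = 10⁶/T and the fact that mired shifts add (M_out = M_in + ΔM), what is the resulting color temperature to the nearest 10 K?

5250 K

M_in = 10⁶/8167 = 122.44 mireds.
M_out = 122.44 + (+68) = 190.44 mireds.
T_out = 10⁶/190.44 = 5250.9 K → 5250 K.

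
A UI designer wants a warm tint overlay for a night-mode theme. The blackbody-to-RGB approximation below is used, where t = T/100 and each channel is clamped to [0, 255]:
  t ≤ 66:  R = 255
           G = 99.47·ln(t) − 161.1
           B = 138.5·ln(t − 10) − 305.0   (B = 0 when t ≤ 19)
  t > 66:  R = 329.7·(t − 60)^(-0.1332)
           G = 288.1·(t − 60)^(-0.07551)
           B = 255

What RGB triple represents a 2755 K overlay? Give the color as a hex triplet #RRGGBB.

#FFA95C

t = 2755/100 = 27.55; the t ≤ 66 branch applies.
R = 255 by definition for t ≤ 66.
G = 99.47·ln 27.55 − 161.1 = 99.47·3.3160 − 161.1 = 168.743.
B = 138.5·ln(27.55 − 10) − 305.0 = 138.5·ln 17.55 − 305.0 = 138.5·2.8651 − 305.0 = 91.810.
Rounded: (255, 169, 92).
In hex: #FFA95C.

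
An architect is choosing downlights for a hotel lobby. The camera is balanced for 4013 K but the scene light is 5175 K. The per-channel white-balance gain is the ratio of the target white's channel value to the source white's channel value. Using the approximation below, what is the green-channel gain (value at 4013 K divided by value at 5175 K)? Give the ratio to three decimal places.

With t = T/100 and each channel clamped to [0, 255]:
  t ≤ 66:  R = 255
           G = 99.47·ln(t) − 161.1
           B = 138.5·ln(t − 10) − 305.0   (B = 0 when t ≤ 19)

0.891

At 5175 K (t = 51.75):
  G = 99.47·ln 51.75 − 161.1 = 99.47·3.9464 − 161.1 = 231.451.
At 4013 K (t = 40.13):
  G = 99.47·ln 40.13 − 161.1 = 99.47·3.6921 − 161.1 = 206.156.
Gain = 206.156 / 231.451 = 0.8907 → 0.891.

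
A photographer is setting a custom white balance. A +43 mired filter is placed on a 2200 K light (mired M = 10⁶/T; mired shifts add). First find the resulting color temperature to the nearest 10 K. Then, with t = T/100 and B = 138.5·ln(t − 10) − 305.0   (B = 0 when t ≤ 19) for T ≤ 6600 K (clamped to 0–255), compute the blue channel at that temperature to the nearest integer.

M_in = 10⁶/2200 = 454.55; M_out = 454.55 + (+43) = 497.55.
T_out = 10⁶/497.55 = 2009.9 K → 2010 K; t = 20.1.
B = 138.5·ln(20.1 − 10) − 305.0 = 138.5·ln 10.1 − 305.0 = 138.5·2.3125 − 305.0 = 15.286.
Rounded: 15.

15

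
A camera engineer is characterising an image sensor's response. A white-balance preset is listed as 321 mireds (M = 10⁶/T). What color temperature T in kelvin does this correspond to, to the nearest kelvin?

3115 K

T = 10⁶ / 321 = 3115.26 K → 3115 K.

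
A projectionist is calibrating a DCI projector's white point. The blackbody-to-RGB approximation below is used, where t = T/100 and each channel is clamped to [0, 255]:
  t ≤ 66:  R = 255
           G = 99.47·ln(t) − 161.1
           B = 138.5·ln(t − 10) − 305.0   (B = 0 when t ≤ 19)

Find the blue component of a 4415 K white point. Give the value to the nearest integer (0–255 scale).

t = 4415/100 = 44.15; the t ≤ 66 branch applies.
B = 138.5·ln(44.15 − 10) − 305.0 = 138.5·ln 34.15 − 305.0 = 138.5·3.5308 − 305.0 = 184.011.
Rounded: 184.

184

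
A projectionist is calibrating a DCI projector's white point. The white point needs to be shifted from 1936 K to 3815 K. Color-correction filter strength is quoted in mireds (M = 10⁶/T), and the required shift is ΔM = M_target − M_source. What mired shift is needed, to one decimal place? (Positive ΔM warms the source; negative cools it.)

M_source = 10⁶/1936 = 516.529; M_target = 10⁶/3815 = 262.123.
ΔM = 262.123 − 516.529 = -254.406 → -254.4 mireds, a cooling shift.

-254.4 mireds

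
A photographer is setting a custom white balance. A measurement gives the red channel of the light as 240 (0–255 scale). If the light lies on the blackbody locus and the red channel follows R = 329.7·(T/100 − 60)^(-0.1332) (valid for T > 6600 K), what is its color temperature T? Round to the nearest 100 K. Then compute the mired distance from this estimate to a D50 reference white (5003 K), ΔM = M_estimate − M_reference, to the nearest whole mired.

(t − 60)^(-0.1332) = 240/329.7 = 0.72793.
t − 60 = 0.72793^(1/-0.1332) = 0.72793^(-7.508) = 10.848, so t = 70.848.
T = 100·t = 7085 K → 7100 K to the nearest 100 K.
M_estimate = 10⁶/7100 = 140.85; M_reference = 10⁶/5003 = 199.88.
ΔM = 140.85 − 199.88 = -59.04 → -59 mireds.

-59 mireds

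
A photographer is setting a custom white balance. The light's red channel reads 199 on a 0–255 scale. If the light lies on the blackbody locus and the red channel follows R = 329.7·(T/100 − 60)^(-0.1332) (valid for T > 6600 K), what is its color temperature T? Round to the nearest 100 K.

10400 K

(t − 60)^(-0.1332) = 199/329.7 = 0.60358.
t − 60 = 0.60358^(1/-0.1332) = 0.60358^(-7.508) = 44.273, so t = 104.273.
T = 100·t = 10427 K → 10400 K to the nearest 100 K.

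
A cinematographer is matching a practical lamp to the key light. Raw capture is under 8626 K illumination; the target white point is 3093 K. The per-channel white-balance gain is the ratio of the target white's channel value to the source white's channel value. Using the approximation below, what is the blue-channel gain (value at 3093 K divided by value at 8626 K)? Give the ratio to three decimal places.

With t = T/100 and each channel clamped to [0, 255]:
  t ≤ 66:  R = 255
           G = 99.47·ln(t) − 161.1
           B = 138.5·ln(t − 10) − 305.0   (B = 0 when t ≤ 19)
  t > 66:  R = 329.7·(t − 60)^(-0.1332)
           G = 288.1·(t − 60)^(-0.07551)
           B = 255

At 8626 K (t = 86.26):
  B = 255 by definition for t > 66.
At 3093 K (t = 30.93):
  B = 138.5·ln(30.93 − 10) − 305.0 = 138.5·ln 20.93 − 305.0 = 138.5·3.0412 − 305.0 = 116.204.
Gain = 116.204 / 255.000 = 0.4557 → 0.456.

0.456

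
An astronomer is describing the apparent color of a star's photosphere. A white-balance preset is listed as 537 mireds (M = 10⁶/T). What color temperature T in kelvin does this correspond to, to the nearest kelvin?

T = 10⁶ / 537 = 1862.20 K → 1862 K.

1862 K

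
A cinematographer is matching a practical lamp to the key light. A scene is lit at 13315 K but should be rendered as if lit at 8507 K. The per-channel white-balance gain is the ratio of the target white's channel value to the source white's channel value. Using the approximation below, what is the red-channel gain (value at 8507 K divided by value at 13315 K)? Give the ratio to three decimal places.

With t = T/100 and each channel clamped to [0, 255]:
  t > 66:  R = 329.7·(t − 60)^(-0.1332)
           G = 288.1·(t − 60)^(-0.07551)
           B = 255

1.153

At 13315 K (t = 133.15):
  R = 329.7·(133.15 − 60)^(-0.1332) = 329.7·73.15^(-0.1332) = 329.7·0.56453 = 186.125.
At 8507 K (t = 85.07):
  R = 329.7·(85.07 − 60)^(-0.1332) = 329.7·25.07^(-0.1332) = 329.7·0.65108 = 214.660.
Gain = 214.660 / 186.125 = 1.1533 → 1.153.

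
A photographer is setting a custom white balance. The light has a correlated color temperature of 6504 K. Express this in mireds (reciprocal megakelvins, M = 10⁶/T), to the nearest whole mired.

154 mireds

M = 10⁶ / 6504 = 153.752 → 154 mireds.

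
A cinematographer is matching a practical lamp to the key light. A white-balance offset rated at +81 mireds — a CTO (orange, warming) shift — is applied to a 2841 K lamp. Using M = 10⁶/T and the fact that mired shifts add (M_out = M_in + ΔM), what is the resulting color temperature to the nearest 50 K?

2300 K

M_in = 10⁶/2841 = 351.99 mireds.
M_out = 351.99 + (+81) = 432.99 mireds.
T_out = 10⁶/432.99 = 2309.5 K → 2300 K.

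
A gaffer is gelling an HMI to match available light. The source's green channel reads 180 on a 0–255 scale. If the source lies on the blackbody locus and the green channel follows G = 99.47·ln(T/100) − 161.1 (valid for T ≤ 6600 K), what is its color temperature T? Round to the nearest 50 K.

ln t = (180 + 161.1) / 99.47 = 3.4292.
t = e^3.4292 = 30.851.
T = 100·t = 3085 K → 3100 K to the nearest 50 K.

3100 K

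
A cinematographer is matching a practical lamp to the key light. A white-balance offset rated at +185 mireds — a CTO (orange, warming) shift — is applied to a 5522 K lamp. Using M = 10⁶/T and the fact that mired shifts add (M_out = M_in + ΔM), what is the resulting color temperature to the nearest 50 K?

M_in = 10⁶/5522 = 181.09 mireds.
M_out = 181.09 + (+185) = 366.09 mireds.
T_out = 10⁶/366.09 = 2731.5 K → 2750 K.

2750 K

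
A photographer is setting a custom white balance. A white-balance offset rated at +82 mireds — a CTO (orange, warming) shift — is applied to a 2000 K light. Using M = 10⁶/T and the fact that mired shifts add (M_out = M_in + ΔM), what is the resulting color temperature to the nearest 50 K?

1700 K

M_in = 10⁶/2000 = 500.00 mireds.
M_out = 500.00 + (+82) = 582.00 mireds.
T_out = 10⁶/582.00 = 1718.2 K → 1700 K.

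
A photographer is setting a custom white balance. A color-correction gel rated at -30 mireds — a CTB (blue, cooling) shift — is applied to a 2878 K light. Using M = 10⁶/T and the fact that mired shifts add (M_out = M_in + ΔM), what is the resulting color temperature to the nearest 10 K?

3150 K

M_in = 10⁶/2878 = 347.46 mireds.
M_out = 347.46 + (-30) = 317.46 mireds.
T_out = 10⁶/317.46 = 3150.0 K → 3150 K.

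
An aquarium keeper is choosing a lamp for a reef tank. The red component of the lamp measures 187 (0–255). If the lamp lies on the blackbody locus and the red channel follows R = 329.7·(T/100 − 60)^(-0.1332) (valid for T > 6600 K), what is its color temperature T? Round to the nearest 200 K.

13000 K

(t − 60)^(-0.1332) = 187/329.7 = 0.56718.
t − 60 = 0.56718^(1/-0.1332) = 0.56718^(-7.508) = 70.620, so t = 130.620.
T = 100·t = 13062 K → 13000 K to the nearest 200 K.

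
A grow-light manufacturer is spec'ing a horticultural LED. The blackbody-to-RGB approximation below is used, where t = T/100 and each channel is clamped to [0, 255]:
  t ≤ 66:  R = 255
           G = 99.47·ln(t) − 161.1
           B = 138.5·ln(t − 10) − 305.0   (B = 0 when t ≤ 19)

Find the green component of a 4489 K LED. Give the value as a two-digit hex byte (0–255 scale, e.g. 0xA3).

t = 4489/100 = 44.89; the t ≤ 66 branch applies.
G = 99.47·ln 44.89 − 161.1 = 99.47·3.8042 − 161.1 = 217.305.
Rounded: 217; in hex, 0xD9.

0xD9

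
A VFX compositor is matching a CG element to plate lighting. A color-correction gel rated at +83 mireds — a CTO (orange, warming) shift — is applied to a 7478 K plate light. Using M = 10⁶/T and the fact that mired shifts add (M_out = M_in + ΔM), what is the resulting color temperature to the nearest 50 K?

4600 K

M_in = 10⁶/7478 = 133.73 mireds.
M_out = 133.73 + (+83) = 216.73 mireds.
T_out = 10⁶/216.73 = 4614.1 K → 4600 K.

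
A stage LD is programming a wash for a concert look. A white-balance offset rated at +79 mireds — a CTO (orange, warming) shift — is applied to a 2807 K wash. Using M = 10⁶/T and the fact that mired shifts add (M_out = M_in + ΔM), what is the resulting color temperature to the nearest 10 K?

M_in = 10⁶/2807 = 356.25 mireds.
M_out = 356.25 + (+79) = 435.25 mireds.
T_out = 10⁶/435.25 = 2297.5 K → 2300 K.

2300 K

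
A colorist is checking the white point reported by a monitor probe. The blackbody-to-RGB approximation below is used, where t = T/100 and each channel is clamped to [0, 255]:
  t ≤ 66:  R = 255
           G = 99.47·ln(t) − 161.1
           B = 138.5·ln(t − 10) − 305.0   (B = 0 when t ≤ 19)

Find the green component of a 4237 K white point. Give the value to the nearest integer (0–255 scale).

t = 4237/100 = 42.37; the t ≤ 66 branch applies.
G = 99.47·ln 42.37 − 161.1 = 99.47·3.7464 − 161.1 = 211.558.
Rounded: 212.

212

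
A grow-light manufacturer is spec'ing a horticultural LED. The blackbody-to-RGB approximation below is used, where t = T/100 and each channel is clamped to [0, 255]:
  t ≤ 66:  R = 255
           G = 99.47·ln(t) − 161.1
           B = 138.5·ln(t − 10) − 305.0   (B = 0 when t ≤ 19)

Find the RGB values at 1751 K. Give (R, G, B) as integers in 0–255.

t = 1751/100 = 17.51; the t ≤ 66 branch applies.
R = 255 by definition for t ≤ 66.
G = 99.47·ln 17.51 − 161.1 = 99.47·2.8628 − 161.1 = 123.660.
t = 17.51 ≤ 19, so B = 0.
Rounded: (255, 124, 0).

(255, 124, 0)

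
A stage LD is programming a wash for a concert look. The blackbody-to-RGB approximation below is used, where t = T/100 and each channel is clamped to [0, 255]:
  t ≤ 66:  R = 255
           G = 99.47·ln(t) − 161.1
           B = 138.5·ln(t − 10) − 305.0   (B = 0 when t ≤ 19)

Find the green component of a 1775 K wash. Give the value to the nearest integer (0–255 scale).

125

t = 1775/100 = 17.75; the t ≤ 66 branch applies.
G = 99.47·ln 17.75 − 161.1 = 99.47·2.8764 − 161.1 = 125.014.
Rounded: 125.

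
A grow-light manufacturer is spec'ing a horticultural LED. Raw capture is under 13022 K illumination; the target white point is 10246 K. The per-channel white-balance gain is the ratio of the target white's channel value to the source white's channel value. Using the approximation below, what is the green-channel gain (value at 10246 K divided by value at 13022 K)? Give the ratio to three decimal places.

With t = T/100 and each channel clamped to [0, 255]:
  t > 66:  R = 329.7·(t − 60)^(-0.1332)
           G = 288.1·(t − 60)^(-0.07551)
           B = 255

At 13022 K (t = 130.22):
  G = 288.1·(130.22 − 60)^(-0.07551) = 288.1·70.22^(-0.07551) = 288.1·0.72539 = 208.986.
At 10246 K (t = 102.46):
  G = 288.1·(102.46 − 60)^(-0.07551) = 288.1·42.46^(-0.07551) = 288.1·0.75348 = 217.077.
Gain = 217.077 / 208.986 = 1.0387 → 1.039.

1.039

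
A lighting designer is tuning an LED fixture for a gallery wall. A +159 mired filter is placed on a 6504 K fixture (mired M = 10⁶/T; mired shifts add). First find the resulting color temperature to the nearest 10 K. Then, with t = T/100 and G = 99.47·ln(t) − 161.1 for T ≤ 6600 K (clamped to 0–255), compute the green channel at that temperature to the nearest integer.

184

M_in = 10⁶/6504 = 153.75; M_out = 153.75 + (+159) = 312.75.
T_out = 10⁶/312.75 = 3197.4 K → 3200 K; t = 32.
G = 99.47·ln 32 − 161.1 = 99.47·3.4657 − 161.1 = 183.637.
Rounded: 184.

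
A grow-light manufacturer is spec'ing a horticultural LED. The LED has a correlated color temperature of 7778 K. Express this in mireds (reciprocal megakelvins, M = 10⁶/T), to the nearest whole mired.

M = 10⁶ / 7778 = 128.568 → 129 mireds.

129 mireds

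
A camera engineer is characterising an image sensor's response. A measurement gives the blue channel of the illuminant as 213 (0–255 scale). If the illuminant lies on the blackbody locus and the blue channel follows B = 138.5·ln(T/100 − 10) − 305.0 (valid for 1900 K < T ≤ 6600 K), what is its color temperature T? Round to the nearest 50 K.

5200 K

ln(t − 10) = (213 + 305.0) / 138.5 = 3.7401.
t − 10 = e^3.7401 = 42.101, so t = 52.101.
T = 100·t = 5210 K → 5200 K to the nearest 50 K.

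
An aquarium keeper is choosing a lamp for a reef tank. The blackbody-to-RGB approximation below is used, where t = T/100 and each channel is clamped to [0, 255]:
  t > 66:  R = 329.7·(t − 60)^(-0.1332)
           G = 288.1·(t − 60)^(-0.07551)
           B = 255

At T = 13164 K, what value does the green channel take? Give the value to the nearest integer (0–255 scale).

209

t = 13164/100 = 131.64; the t > 66 branch applies.
G = 288.1·(131.64 − 60)^(-0.07551) = 288.1·71.64^(-0.07551) = 288.1·0.72430 = 208.670.
Rounded: 209.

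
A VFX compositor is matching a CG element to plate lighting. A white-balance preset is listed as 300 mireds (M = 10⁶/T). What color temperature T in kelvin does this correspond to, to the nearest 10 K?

T = 10⁶ / 300 = 3333.33 K → 3330 K.

3330 K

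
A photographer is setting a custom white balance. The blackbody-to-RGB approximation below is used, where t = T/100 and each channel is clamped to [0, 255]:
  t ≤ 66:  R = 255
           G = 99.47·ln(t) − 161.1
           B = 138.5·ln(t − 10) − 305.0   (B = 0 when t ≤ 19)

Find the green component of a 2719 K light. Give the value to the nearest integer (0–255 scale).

167

t = 2719/100 = 27.19; the t ≤ 66 branch applies.
G = 99.47·ln 27.19 − 161.1 = 99.47·3.3028 − 161.1 = 167.434.
Rounded: 167.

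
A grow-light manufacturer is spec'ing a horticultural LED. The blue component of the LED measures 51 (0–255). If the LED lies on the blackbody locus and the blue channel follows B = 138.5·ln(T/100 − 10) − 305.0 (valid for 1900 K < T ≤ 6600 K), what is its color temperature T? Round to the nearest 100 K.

ln(t − 10) = (51 + 305.0) / 138.5 = 2.5704.
t − 10 = e^2.5704 = 13.071, so t = 23.071.
T = 100·t = 2307 K → 2300 K to the nearest 100 K.

2300 K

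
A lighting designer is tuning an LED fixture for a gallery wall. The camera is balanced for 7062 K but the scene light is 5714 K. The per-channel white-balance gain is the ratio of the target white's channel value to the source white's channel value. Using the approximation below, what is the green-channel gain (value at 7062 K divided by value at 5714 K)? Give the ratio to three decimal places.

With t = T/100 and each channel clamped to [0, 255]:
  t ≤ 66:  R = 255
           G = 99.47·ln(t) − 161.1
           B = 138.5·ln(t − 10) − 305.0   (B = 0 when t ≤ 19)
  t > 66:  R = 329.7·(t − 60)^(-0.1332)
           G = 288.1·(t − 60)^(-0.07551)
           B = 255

0.999

At 5714 K (t = 57.14):
  G = 99.47·ln 57.14 − 161.1 = 99.47·4.0455 − 161.1 = 241.306.
At 7062 K (t = 70.62):
  G = 288.1·(70.62 − 60)^(-0.07551) = 288.1·10.62^(-0.07551) = 288.1·0.83660 = 241.024.
Gain = 241.024 / 241.306 = 0.9988 → 0.999.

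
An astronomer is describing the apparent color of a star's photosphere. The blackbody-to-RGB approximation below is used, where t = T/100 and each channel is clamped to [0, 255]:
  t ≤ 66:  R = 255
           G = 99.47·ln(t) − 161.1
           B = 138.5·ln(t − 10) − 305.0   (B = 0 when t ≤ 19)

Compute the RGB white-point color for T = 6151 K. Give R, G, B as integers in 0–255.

t = 6151/100 = 61.51; the t ≤ 66 branch applies.
R = 255 by definition for t ≤ 66.
G = 99.47·ln 61.51 − 161.1 = 99.47·4.1192 − 161.1 = 248.637.
B = 138.5·ln(61.51 − 10) − 305.0 = 138.5·ln 51.51 − 305.0 = 138.5·3.9418 − 305.0 = 240.936.
Rounded: (255, 249, 241).

R=255, G=249, B=241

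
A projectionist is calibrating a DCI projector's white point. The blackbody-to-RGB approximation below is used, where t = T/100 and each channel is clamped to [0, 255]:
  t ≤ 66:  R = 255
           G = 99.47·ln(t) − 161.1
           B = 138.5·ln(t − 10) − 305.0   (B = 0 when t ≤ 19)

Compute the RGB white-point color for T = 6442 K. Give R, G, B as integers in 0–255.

t = 6442/100 = 64.42; the t ≤ 66 branch applies.
R = 255 by definition for t ≤ 66.
G = 99.47·ln 64.42 − 161.1 = 99.47·4.1654 − 161.1 = 253.235.
B = 138.5·ln(64.42 − 10) − 305.0 = 138.5·ln 54.42 − 305.0 = 138.5·3.9967 − 305.0 = 248.547.
Rounded: (255, 253, 249).

R=255, G=253, B=249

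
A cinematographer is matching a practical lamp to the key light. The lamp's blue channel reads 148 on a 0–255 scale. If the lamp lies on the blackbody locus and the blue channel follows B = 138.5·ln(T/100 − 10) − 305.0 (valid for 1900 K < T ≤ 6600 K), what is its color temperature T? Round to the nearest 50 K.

3650 K

ln(t − 10) = (148 + 305.0) / 138.5 = 3.2708.
t − 10 = e^3.2708 = 26.331, so t = 36.331.
T = 100·t = 3633 K → 3650 K to the nearest 50 K.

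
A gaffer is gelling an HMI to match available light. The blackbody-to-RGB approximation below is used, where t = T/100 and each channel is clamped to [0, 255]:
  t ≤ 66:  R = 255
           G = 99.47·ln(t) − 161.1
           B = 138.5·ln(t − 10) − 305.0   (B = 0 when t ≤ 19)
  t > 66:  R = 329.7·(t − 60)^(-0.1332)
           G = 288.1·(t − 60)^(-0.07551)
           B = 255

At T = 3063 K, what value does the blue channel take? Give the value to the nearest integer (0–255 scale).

114

t = 3063/100 = 30.63; the t ≤ 66 branch applies.
B = 138.5·ln(30.63 − 10) − 305.0 = 138.5·ln 20.63 − 305.0 = 138.5·3.0267 − 305.0 = 114.204.
Rounded: 114.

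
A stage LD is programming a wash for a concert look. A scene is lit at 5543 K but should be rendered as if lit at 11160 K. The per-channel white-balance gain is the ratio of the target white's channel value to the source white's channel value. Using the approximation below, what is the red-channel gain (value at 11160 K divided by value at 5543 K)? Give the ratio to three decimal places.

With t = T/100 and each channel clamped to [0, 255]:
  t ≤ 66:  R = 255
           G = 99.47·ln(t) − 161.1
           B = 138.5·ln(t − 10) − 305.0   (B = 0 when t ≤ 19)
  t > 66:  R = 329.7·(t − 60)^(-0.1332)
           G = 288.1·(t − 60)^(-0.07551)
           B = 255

At 5543 K (t = 55.43):
  R = 255 by definition for t ≤ 66.
At 11160 K (t = 111.6):
  R = 329.7·(111.6 − 60)^(-0.1332) = 329.7·51.6^(-0.1332) = 329.7·0.59139 = 194.982.
Gain = 194.982 / 255.000 = 0.7646 → 0.765.

0.765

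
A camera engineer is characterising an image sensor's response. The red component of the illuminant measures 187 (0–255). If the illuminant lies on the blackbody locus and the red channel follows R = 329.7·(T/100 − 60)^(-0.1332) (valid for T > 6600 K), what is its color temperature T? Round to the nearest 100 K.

13100 K

(t − 60)^(-0.1332) = 187/329.7 = 0.56718.
t − 60 = 0.56718^(1/-0.1332) = 0.56718^(-7.508) = 70.620, so t = 130.620.
T = 100·t = 13062 K → 13100 K to the nearest 100 K.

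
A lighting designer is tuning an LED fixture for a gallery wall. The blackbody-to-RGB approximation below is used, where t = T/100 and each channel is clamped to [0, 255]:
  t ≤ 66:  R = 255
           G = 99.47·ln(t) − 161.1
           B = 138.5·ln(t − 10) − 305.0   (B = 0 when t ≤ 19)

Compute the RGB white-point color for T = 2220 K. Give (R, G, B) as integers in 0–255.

t = 2220/100 = 22.2; the t ≤ 66 branch applies.
R = 255 by definition for t ≤ 66.
G = 99.47·ln 22.2 − 161.1 = 99.47·3.1001 − 161.1 = 147.266.
B = 138.5·ln(22.2 − 10) − 305.0 = 138.5·ln 12.2 − 305.0 = 138.5·2.5014 − 305.0 = 41.449.
Rounded: (255, 147, 41).

(255, 147, 41)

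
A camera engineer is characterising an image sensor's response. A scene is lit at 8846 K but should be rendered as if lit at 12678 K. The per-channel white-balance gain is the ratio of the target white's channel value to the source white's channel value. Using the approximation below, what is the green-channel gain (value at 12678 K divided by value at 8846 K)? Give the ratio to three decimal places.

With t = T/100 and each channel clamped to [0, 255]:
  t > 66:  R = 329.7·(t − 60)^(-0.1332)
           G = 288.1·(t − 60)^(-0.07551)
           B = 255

0.938

At 8846 K (t = 88.46):
  G = 288.1·(88.46 − 60)^(-0.07551) = 288.1·28.46^(-0.07551) = 288.1·0.77659 = 223.735.
At 12678 K (t = 126.78):
  G = 288.1·(126.78 − 60)^(-0.07551) = 288.1·66.78^(-0.07551) = 288.1·0.72815 = 209.780.
Gain = 209.780 / 223.735 = 0.9376 → 0.938.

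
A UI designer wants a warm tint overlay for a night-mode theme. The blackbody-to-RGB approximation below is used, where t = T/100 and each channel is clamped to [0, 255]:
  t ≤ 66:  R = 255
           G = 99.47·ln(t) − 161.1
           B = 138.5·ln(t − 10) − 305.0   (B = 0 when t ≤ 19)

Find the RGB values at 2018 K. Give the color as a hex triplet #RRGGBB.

#FF8A10

t = 2018/100 = 20.18; the t ≤ 66 branch applies.
R = 255 by definition for t ≤ 66.
G = 99.47·ln 20.18 − 161.1 = 99.47·3.0047 − 161.1 = 137.777.
B = 138.5·ln(20.18 − 10) − 305.0 = 138.5·ln 10.18 − 305.0 = 138.5·2.3204 − 305.0 = 16.379.
Rounded: (255, 138, 16).
In hex: #FF8A10.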